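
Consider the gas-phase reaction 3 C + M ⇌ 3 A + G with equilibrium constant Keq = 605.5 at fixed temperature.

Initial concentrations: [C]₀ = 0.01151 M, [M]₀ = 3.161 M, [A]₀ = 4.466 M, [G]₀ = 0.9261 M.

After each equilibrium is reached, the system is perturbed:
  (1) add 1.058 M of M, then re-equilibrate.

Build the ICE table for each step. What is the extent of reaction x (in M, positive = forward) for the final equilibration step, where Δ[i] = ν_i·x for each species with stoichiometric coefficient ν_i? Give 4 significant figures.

Q₀ = 1.7114e+07 vs Keq = 605.5 ⇒ Q>K, reverse
Step 1:
                    C           M           A           G
  init        0.01151       3.161       4.466      0.9261
  Δ            0.3001         0.1     -0.3001        -0.1
  eq           0.3116       3.261       4.166      0.8261
  solve Keq expr → x = -0.1; check Q = 605.5
Then add 1.058 M of M.
Step 2:
                    C           M           A           G
  init         0.3116       4.319       4.166      0.8261
  Δ          -0.02501   -0.008338     0.02501    0.008338
  eq           0.2866       4.311       4.191      0.8344
  solve Keq expr → x = 0.008338; check Q = 605.5

x = 0.008338 M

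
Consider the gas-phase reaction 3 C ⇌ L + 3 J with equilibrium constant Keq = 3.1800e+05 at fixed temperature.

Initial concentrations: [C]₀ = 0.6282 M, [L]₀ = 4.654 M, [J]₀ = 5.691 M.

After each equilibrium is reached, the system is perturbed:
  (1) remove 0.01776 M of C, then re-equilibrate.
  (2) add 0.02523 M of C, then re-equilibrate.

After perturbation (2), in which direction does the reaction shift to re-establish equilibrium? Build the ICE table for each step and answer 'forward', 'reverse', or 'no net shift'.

Direction: forward

Q₀ = 3460 vs Keq = 3.1800e+05 ⇒ Q<K, forward
Step 1:
                   C          L          J
  init        0.6282      4.654      5.691
  Δ          -0.4757     0.1586     0.4757
  eq          0.1525      4.813      6.167
  solve Keq expr → x = 0.1586; check Q = 3.1800e+05
Then remove 0.01776 M of C.
Step 2:
                   C          L          J
  init        0.1348      4.813      6.167
  Δ          0.01727  -0.005757   -0.01727
  eq           0.152      4.807      6.149
  solve Keq expr → x = -0.005757; check Q = 3.1800e+05
Then add 0.02523 M of C.
Step 3:
                   C          L          J
  init        0.1773      4.807      6.149
  Δ         -0.02454   0.008179    0.02454
  eq          0.1527      4.815      6.174
  solve Keq expr → x = 0.008179; check Q = 3.1800e+05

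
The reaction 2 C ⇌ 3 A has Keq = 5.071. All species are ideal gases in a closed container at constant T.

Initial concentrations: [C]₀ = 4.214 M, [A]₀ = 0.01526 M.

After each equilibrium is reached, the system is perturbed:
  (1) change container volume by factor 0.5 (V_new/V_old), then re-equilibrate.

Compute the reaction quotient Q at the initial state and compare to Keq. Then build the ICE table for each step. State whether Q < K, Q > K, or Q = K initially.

Q₀ = 2.0011e-07; Q < K (proceeds forward)

Q₀ = 2.0011e-07 vs Keq = 5.071 ⇒ Q<K, forward
Step 1:
                    C           A
  I             4.214     0.01526
  C            -1.959       2.939
  E             2.255       2.954
  solve Keq expr → x = 0.9796; check Q = 5.071
Then change container volume by factor 0.5 (V_new/V_old).
Step 2:
                    C           A
  I              4.51       5.908
  C            0.5592     -0.8388
  E             5.069       5.069
  solve Keq expr → x = -0.2796; check Q = 5.071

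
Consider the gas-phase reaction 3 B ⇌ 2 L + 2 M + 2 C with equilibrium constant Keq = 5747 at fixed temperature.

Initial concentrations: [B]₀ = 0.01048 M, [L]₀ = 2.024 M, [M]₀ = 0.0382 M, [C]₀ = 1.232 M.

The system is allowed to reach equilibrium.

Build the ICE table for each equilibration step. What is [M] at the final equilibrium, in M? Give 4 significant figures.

[M]_eq = 0.03752 M

Q₀ = 7883 vs Keq = 5747 ⇒ Q>K, reverse
Step 1:
                   B          L          M          C
  Initial    0.01048      2.024     0.0382      1.232
  Change    0.001019 -6.7929e-04 -6.7929e-04 -6.7929e-04
  Equil       0.0115      2.023    0.03752      1.231
  solve Keq expr → x = -3.3964e-04; check Q = 5747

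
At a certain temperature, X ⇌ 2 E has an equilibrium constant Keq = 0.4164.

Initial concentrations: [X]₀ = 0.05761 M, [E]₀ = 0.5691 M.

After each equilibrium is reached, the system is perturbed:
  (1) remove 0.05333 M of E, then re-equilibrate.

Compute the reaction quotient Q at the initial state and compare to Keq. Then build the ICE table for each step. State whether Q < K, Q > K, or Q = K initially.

Q₀ = 5.622; Q > K (proceeds reverse)

Q₀ = 5.622 vs Keq = 0.4164 ⇒ Q>K, reverse
Step 1:
                  X         E
  init      0.05761    0.5691
  Δ          0.1408   -0.2816
  eq         0.1984    0.2875
  solve Keq expr → x = -0.1408; check Q = 0.4164
Then remove 0.05333 M of E.
Step 2:
                  X         E
  init       0.1984    0.2341
  Δ        -0.01944   0.03888
  eq          0.179     0.273
  solve Keq expr → x = 0.01944; check Q = 0.4164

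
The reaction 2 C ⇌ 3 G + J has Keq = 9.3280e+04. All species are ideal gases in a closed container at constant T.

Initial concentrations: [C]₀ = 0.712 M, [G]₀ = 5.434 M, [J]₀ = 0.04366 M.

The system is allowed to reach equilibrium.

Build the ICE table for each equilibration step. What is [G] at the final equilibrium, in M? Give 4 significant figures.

Q₀ = 13.82 vs Keq = 9.3280e+04 ⇒ Q<K, forward
Step 1:
                    C           G           J
  I             0.712       5.434     0.04366
  C           -0.6788       1.018      0.3394
  E           0.03321       6.452      0.3831
  solve Keq expr → x = 0.3394; check Q = 9.3280e+04

[G]_eq = 6.452 M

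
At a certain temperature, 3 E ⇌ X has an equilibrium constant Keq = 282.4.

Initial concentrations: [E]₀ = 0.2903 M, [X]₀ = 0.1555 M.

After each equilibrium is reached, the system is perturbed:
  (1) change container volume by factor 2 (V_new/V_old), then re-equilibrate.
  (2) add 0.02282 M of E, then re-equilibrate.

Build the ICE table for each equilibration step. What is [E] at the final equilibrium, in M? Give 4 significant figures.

Q₀ = 6.356 vs Keq = 282.4 ⇒ Q<K, forward
Step 1:
                   E          X
  Initial     0.2903     0.1555
  Change     -0.1981    0.06602
  Equil      0.09223     0.2215
  solve Keq expr → x = 0.06602; check Q = 282.4
Then change container volume by factor 2 (V_new/V_old).
Step 2:
                   E          X
  Initial    0.04611     0.1108
  Change     0.02519  -0.008396
  Equil       0.0713     0.1024
  solve Keq expr → x = -0.008396; check Q = 282.4
Then add 0.02282 M of E.
Step 3:
                   E          X
  Initial    0.09412     0.1024
  Change    -0.02121   0.007072
  Equil      0.07291     0.1094
  solve Keq expr → x = 0.007072; check Q = 282.4

[E]_eq = 0.07291 M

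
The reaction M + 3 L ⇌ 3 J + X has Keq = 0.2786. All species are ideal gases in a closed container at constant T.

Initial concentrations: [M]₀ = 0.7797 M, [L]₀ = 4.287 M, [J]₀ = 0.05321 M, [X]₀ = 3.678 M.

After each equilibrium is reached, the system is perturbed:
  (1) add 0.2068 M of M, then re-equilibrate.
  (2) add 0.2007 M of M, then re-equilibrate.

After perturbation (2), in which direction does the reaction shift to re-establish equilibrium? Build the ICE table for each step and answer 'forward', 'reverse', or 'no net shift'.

Q₀ = 9.0199e-06 vs Keq = 0.2786 ⇒ Q<K, forward
Step 1:
                  M         L         J         X
  init       0.7797     4.287   0.05321     3.678
  Δ          -0.329   -0.9871    0.9871     0.329
  eq         0.4507       3.3      1.04     4.007
  solve Keq expr → x = 0.329; check Q = 0.2786
Then add 0.2068 M of M.
Step 2:
                  M         L         J         X
  init       0.6575       3.3      1.04     4.007
  Δ        -0.02934  -0.08801   0.08801   0.02934
  eq         0.6281     3.212     1.128     4.036
  solve Keq expr → x = 0.02934; check Q = 0.2786
Then add 0.2007 M of M.
Step 3:
                  M         L         J         X
  init       0.8288     3.212     1.128     4.036
  Δ        -0.02302  -0.06906   0.06906   0.02302
  eq         0.8058     3.143     1.197     4.059
  solve Keq expr → x = 0.02302; check Q = 0.2786

Direction: forward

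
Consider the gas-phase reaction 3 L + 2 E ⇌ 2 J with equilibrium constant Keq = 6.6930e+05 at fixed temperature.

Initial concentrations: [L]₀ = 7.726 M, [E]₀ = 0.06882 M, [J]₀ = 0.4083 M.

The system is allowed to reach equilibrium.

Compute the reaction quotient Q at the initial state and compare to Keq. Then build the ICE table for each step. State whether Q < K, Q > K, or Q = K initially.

Q₀ = 0.07632; Q < K (proceeds forward)

Q₀ = 0.07632 vs Keq = 6.6930e+05 ⇒ Q<K, forward
Step 1:
                    L           E           J
  Initial       7.726     0.06882      0.4083
  Change      -0.1032    -0.06879     0.06879
  Equil         7.623  2.7709e-05      0.4771
  solve Keq expr → x = 0.0344; check Q = 6.6930e+05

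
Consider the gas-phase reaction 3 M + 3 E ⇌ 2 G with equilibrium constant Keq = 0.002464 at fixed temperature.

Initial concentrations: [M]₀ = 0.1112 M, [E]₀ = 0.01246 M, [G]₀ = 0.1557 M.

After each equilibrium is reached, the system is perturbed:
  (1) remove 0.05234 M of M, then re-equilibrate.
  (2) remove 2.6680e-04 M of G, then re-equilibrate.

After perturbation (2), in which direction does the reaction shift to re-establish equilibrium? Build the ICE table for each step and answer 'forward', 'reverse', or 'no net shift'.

Direction: forward

Q₀ = 9.1140e+06 vs Keq = 0.002464 ⇒ Q>K, reverse
Step 1:
                   M          E          G
  init        0.1112    0.01246     0.1557
  Δ           0.2317     0.2317    -0.1545
  eq          0.3429     0.2442   0.001203
  solve Keq expr → x = -0.07725; check Q = 0.002464
Then remove 0.05234 M of M.
Step 2:
                   M          E          G
  init        0.2906     0.2442   0.001203
  Δ       3.9071e-04 3.9071e-04 -2.6047e-04
  eq           0.291     0.2446 9.4260e-04
  solve Keq expr → x = -1.3024e-04; check Q = 0.002464
Then remove 2.6680e-04 M of G.
Step 3:
                   M          E          G
  init         0.291     0.2446 6.7580e-04
  Δ       -3.9392e-04 -3.9392e-04 2.6262e-04
  eq          0.2906     0.2442 9.3841e-04
  solve Keq expr → x = 1.3131e-04; check Q = 0.002464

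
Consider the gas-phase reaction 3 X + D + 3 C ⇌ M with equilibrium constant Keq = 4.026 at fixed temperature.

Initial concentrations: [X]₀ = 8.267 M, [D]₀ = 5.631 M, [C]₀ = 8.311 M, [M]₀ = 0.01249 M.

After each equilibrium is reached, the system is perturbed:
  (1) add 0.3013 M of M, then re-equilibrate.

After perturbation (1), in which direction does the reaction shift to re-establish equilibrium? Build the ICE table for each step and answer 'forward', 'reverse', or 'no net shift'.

Direction: reverse

Q₀ = 6.8387e-09 vs Keq = 4.026 ⇒ Q<K, forward
Step 1:
                  X         D         C         M
  init        8.267     5.631     8.311   0.01249
  Δ          -7.524    -2.508    -7.524     2.508
  eq         0.7433     3.123    0.7873      2.52
  solve Keq expr → x = 2.508; check Q = 4.026
Then add 0.3013 M of M.
Step 2:
                  X         D         C         M
  init       0.7433     3.123    0.7873     2.822
  Δ         0.01412  0.004705   0.01412 -0.004705
  eq         0.7574     3.128    0.8014     2.817
  solve Keq expr → x = -0.004705; check Q = 4.026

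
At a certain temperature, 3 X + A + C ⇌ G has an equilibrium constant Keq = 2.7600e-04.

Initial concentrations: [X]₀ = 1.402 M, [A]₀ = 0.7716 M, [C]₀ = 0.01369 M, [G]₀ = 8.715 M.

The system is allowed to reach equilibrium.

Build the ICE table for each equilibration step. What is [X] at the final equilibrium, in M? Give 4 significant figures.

[X]_eq = 11.32 M

Q₀ = 299.4 vs Keq = 2.7600e-04 ⇒ Q>K, reverse
Step 1:
                   X          A          C          G
  init         1.402     0.7716    0.01369      8.715
  Δ            9.914      3.305      3.305     -3.305
  eq           11.32      4.076      3.318       5.41
  solve Keq expr → x = -3.305; check Q = 2.7600e-04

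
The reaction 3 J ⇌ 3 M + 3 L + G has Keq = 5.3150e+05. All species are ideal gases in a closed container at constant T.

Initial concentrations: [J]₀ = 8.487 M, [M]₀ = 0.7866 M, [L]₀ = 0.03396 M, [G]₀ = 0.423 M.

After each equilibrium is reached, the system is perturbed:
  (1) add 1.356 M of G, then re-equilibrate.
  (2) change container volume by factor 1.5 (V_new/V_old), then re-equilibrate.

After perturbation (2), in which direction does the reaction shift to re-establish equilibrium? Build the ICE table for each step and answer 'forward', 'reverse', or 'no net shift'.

Direction: forward

Q₀ = 1.3190e-08 vs Keq = 5.3150e+05 ⇒ Q<K, forward
Step 1:
                    J           M           L           G
  I             8.487      0.7866     0.03396       0.423
  C            -7.413       7.413       7.413       2.471
  E             1.074       8.199       7.447       2.894
  solve Keq expr → x = 2.471; check Q = 5.3150e+05
Then add 1.356 M of G.
Step 2:
                    J           M           L           G
  I             1.074       8.199       7.447        4.25
  C            0.1094     -0.1094     -0.1094    -0.03647
  E             1.184        8.09       7.337       4.213
  solve Keq expr → x = -0.03647; check Q = 5.3150e+05
Then change container volume by factor 1.5 (V_new/V_old).
Step 3:
                    J           M           L           G
  I            0.7891       5.393       4.892       2.809
  C           -0.2737      0.2737      0.2737     0.09124
  E            0.5153       5.667       5.165         2.9
  solve Keq expr → x = 0.09124; check Q = 5.3150e+05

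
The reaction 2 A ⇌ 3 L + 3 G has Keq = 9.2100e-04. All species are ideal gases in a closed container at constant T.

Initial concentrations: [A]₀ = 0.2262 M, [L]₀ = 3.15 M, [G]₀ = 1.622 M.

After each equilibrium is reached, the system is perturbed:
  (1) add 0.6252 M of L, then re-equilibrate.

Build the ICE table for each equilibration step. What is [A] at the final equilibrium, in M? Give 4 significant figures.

[A]_eq = 1.273 M

Q₀ = 2607 vs Keq = 9.2100e-04 ⇒ Q>K, reverse
Step 1:
                   A          L          G
  init        0.2262       3.15      1.622
  Δ            1.034     -1.551     -1.551
  eq            1.26      1.599    0.07099
  solve Keq expr → x = -0.517; check Q = 9.2100e-04
Then add 0.6252 M of L.
Step 2:
                   A          L          G
  init          1.26      2.224    0.07099
  Δ          0.01278   -0.01916   -0.01916
  eq           1.273      2.205    0.05183
  solve Keq expr → x = -0.006388; check Q = 9.2100e-04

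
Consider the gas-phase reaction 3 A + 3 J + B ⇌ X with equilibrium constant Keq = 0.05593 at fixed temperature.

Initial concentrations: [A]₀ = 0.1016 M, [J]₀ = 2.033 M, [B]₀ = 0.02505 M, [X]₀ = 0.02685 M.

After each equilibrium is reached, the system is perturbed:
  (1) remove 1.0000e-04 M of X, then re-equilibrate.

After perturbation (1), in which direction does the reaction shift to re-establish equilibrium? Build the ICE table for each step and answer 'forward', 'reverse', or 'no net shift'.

Q₀ = 121.6 vs Keq = 0.05593 ⇒ Q>K, reverse
Step 1:
                   A          J          B          X
  Initial     0.1016      2.033    0.02505    0.02685
  Change     0.08006    0.08006    0.02669   -0.02669
  Equil       0.1817      2.113    0.05174 1.6366e-04
  solve Keq expr → x = -0.02669; check Q = 0.05593
Then remove 1.0000e-04 M of X.
Step 2:
                   A          J          B          X
  Initial     0.1817      2.113    0.05174 6.3661e-05
  Change  -2.9646e-04 -2.9646e-04 -9.8821e-05 9.8821e-05
  Equil       0.1814      2.113    0.05164 1.6248e-04
  solve Keq expr → x = 9.8821e-05; check Q = 0.05593

Direction: forward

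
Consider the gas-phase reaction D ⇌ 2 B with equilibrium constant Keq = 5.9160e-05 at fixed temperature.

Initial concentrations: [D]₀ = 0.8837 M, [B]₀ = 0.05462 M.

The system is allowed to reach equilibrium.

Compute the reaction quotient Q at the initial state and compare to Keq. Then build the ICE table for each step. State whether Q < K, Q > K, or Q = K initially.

Q₀ = 0.003376; Q > K (proceeds reverse)

Q₀ = 0.003376 vs Keq = 5.9160e-05 ⇒ Q>K, reverse
Step 1:
                   D          B
  I           0.8837    0.05462
  C          0.02365   -0.04729
  E           0.9073   0.007327
  solve Keq expr → x = -0.02365; check Q = 5.9160e-05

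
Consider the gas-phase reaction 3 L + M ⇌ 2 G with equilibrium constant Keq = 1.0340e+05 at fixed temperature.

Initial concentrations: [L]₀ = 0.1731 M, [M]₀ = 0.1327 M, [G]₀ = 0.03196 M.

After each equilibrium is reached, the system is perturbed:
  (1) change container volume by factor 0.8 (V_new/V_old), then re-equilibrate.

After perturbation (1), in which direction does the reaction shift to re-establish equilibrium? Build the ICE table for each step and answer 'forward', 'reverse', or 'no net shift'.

Direction: forward

Q₀ = 1.484 vs Keq = 1.0340e+05 ⇒ Q<K, forward
Step 1:
                    L           M           G
  Initial      0.1731      0.1327     0.03196
  Change      -0.1598    -0.05328      0.1066
  Equil       0.01327     0.07942      0.1385
  solve Keq expr → x = 0.05328; check Q = 1.0340e+05
Then change container volume by factor 0.8 (V_new/V_old).
Step 2:
                    L           M           G
  Initial     0.01659     0.09928      0.1731
  Change    -0.002178 -7.2589e-04    0.001452
  Equil       0.01441     0.09855      0.1746
  solve Keq expr → x = 7.2589e-04; check Q = 1.0340e+05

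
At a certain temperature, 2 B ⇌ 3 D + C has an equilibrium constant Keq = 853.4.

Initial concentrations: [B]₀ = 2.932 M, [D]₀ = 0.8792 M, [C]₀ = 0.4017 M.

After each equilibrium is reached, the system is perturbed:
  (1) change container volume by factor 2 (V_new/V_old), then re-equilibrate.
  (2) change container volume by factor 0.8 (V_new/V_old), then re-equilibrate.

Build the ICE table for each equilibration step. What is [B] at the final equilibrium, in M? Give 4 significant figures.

Q₀ = 0.03176 vs Keq = 853.4 ⇒ Q<K, forward
Step 1:
                   B          D          C
  I            2.932     0.8792     0.4017
  C           -2.495      3.743      1.248
  E           0.4368      4.622      1.649
  solve Keq expr → x = 1.248; check Q = 853.4
Then change container volume by factor 2 (V_new/V_old).
Step 2:
                   B          D          C
  I           0.2184      2.311     0.8246
  C         -0.09549     0.1432    0.04774
  E           0.1229      2.454     0.8724
  solve Keq expr → x = 0.04774; check Q = 853.4
Then change container volume by factor 0.8 (V_new/V_old).
Step 3:
                   B          D          C
  I           0.1537      3.068       1.09
  C          0.03246   -0.04869   -0.01623
  E           0.1861      3.019      1.074
  solve Keq expr → x = -0.01623; check Q = 853.4

[B]_eq = 0.1861 M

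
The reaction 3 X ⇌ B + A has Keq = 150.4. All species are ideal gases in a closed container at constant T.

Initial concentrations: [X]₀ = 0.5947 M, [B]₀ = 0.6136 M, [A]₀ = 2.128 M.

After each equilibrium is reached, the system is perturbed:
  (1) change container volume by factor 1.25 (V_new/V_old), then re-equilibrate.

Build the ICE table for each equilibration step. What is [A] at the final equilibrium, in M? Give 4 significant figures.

Q₀ = 6.208 vs Keq = 150.4 ⇒ Q<K, forward
Step 1:
                    X           B           A
  Initial      0.5947      0.6136       2.128
  Change       -0.372       0.124       0.124
  Equil        0.2227      0.7376       2.252
  solve Keq expr → x = 0.124; check Q = 150.4
Then change container volume by factor 1.25 (V_new/V_old).
Step 2:
                    X           B           A
  Initial      0.1782      0.5901       1.802
  Change      0.01313   -0.004375   -0.004375
  Equil        0.1913      0.5857       1.797
  solve Keq expr → x = -0.004375; check Q = 150.4

[A]_eq = 1.797 M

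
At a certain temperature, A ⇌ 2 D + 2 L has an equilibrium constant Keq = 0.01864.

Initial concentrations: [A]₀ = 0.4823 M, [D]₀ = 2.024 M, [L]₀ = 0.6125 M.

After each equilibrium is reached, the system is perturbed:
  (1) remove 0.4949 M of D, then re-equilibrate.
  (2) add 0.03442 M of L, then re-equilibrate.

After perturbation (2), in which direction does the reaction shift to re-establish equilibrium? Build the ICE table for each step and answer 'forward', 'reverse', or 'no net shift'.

Q₀ = 3.187 vs Keq = 0.01864 ⇒ Q>K, reverse
Step 1:
                  A         D         L
  Initial    0.4823     2.024    0.6125
  Change     0.2666   -0.5332   -0.5332
  Equil      0.7489     1.491   0.07926
  solve Keq expr → x = -0.2666; check Q = 0.01864
Then remove 0.4949 M of D.
Step 2:
                  A         D         L
  Initial    0.7489    0.9959   0.07926
  Change   -0.01707   0.03414   0.03414
  Equil      0.7319      1.03    0.1134
  solve Keq expr → x = 0.01707; check Q = 0.01864
Then add 0.03442 M of L.
Step 3:
                  A         D         L
  Initial    0.7319      1.03    0.1478
  Change    0.01493  -0.02985  -0.02985
  Equil      0.7468         1     0.118
  solve Keq expr → x = -0.01493; check Q = 0.01864

Direction: reverse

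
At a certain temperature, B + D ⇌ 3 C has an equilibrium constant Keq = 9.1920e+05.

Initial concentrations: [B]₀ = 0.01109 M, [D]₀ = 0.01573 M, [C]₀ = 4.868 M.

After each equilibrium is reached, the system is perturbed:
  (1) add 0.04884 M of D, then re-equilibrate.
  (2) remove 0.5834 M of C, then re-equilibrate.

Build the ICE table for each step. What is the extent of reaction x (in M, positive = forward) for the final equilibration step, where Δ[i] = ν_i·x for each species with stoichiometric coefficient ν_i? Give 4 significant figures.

x = 7.0203e-04 M

Q₀ = 6.6129e+05 vs Keq = 9.1920e+05 ⇒ Q<K, forward
Step 1:
                    B           D           C
  Initial     0.01109     0.01573       4.868
  Change     -0.00195    -0.00195     0.00585
  Equil       0.00914     0.01378       4.874
  solve Keq expr → x = 0.00195; check Q = 9.1920e+05
Then add 0.04884 M of D.
Step 2:
                    B           D           C
  Initial     0.00914     0.06262       4.874
  Change    -0.006853   -0.006853     0.02056
  Equil      0.002287     0.05577       4.894
  solve Keq expr → x = 0.006853; check Q = 9.1920e+05
Then remove 0.5834 M of C.
Step 3:
                    B           D           C
  Initial    0.002287     0.05577       4.311
  Change  -7.0203e-04 -7.0203e-04    0.002106
  Equil      0.001585     0.05507       4.313
  solve Keq expr → x = 7.0203e-04; check Q = 9.1920e+05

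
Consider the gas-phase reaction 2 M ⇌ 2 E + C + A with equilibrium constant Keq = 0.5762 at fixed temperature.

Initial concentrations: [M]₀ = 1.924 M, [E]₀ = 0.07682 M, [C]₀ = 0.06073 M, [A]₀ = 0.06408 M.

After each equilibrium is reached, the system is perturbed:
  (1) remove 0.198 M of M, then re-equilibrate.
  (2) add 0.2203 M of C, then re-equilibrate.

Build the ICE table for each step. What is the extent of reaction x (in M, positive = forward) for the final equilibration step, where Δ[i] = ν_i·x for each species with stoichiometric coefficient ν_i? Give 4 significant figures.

x = -0.02772 M

Q₀ = 6.2039e-06 vs Keq = 0.5762 ⇒ Q<K, forward
Step 1:
                   M          E          C          A
  init         1.924    0.07682    0.06073    0.06408
  Δ           -1.051      1.051     0.5254     0.5254
  eq          0.8732      1.128     0.5861     0.5895
  solve Keq expr → x = 0.5254; check Q = 0.5762
Then remove 0.198 M of M.
Step 2:
                   M          E          C          A
  init        0.6752      1.128     0.5861     0.5895
  Δ          0.08035   -0.08035   -0.04018   -0.04018
  eq          0.7555      1.047      0.546     0.5493
  solve Keq expr → x = -0.04018; check Q = 0.5762
Then add 0.2203 M of C.
Step 3:
                   M          E          C          A
  init        0.7555      1.047     0.7663     0.5493
  Δ          0.05543   -0.05543   -0.02772   -0.02772
  eq           0.811     0.9918     0.7385     0.5216
  solve Keq expr → x = -0.02772; check Q = 0.5762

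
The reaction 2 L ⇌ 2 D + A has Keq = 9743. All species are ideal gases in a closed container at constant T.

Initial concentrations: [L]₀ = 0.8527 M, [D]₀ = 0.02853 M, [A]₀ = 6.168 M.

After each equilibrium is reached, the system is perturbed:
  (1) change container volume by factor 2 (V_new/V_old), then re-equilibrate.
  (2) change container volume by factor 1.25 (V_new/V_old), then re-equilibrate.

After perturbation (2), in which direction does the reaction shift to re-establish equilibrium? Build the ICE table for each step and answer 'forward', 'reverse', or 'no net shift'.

Q₀ = 0.006905 vs Keq = 9743 ⇒ Q<K, forward
Step 1:
                  L         D         A
  init       0.8527   0.02853     6.168
  Δ         -0.8304    0.8304    0.4152
  eq        0.02233    0.8589     6.583
  solve Keq expr → x = 0.4152; check Q = 9743
Then change container volume by factor 2 (V_new/V_old).
Step 2:
                  L         D         A
  init      0.01116    0.4295     3.292
  Δ       -0.003209  0.003209  0.001604
  eq       0.007954    0.4327     3.293
  solve Keq expr → x = 0.001604; check Q = 9743
Then change container volume by factor 1.25 (V_new/V_old).
Step 3:
                  L         D         A
  init     0.006364    0.3461     2.635
  Δ       -6.6060e-04 6.6060e-04 3.3030e-04
  eq       0.005703    0.3468     2.635
  solve Keq expr → x = 3.3030e-04; check Q = 9743

Direction: forward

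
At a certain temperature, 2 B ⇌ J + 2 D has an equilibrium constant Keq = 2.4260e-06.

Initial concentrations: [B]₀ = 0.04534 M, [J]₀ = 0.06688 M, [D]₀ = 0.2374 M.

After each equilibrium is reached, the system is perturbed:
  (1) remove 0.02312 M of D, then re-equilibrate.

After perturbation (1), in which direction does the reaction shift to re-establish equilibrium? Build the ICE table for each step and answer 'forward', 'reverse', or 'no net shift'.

Direction: forward

Q₀ = 1.834 vs Keq = 2.4260e-06 ⇒ Q>K, reverse
Step 1:
                   B          J          D
  init       0.04534    0.06688     0.2374
  Δ           0.1337   -0.06687    -0.1337
  eq          0.1791 7.2416e-06     0.1037
  solve Keq expr → x = -0.06687; check Q = 2.4260e-06
Then remove 0.02312 M of D.
Step 2:
                   B          J          D
  init        0.1791 7.2416e-06    0.08053
  Δ       -9.5012e-06 4.7506e-06 9.5012e-06
  eq          0.1791 1.1992e-05    0.08054
  solve Keq expr → x = 4.7506e-06; check Q = 2.4260e-06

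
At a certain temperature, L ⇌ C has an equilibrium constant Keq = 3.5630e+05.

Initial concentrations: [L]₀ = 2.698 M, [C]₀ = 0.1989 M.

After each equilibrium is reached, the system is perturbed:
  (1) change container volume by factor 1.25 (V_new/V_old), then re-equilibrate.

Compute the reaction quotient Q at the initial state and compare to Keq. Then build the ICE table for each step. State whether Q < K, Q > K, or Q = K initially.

Q₀ = 0.07372 vs Keq = 3.5630e+05 ⇒ Q<K, forward
Step 1:
                  L         C
  I           2.698    0.1989
  C          -2.698     2.698
  E       8.1305e-06     2.897
  solve Keq expr → x = 2.698; check Q = 3.5630e+05
Then change container volume by factor 1.25 (V_new/V_old).
Step 2:
                  L         C
  I       6.5044e-06     2.318
  C               0         0
  E       6.5044e-06     2.318
  solve Keq expr → x = 0; check Q = 3.5630e+05

Q₀ = 0.07372; Q < K (proceeds forward)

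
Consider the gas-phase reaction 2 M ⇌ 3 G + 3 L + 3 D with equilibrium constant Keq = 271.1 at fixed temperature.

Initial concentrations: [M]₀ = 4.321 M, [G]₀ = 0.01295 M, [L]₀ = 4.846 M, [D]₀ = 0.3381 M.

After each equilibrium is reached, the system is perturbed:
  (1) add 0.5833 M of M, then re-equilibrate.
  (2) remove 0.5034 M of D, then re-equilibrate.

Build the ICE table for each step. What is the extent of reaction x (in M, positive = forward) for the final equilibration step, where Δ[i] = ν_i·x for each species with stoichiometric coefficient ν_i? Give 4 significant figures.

Q₀ = 5.1160e-07 vs Keq = 271.1 ⇒ Q<K, forward
Step 1:
                    M           G           L           D
  Initial       4.321     0.01295       4.846      0.3381
  Change      -0.9126       1.369       1.369       1.369
  Equil         3.408       1.382       6.215       1.707
  solve Keq expr → x = 0.4563; check Q = 271.1
Then add 0.5833 M of M.
Step 2:
                    M           G           L           D
  Initial       3.992       1.382       6.215       1.707
  Change     -0.04521     0.06781     0.06781     0.06781
  Equil         3.947        1.45       6.283       1.775
  solve Keq expr → x = 0.0226; check Q = 271.1
Then remove 0.5034 M of D.
Step 3:
                    M           G           L           D
  Initial       3.947        1.45       6.283       1.271
  Change       -0.135      0.2026      0.2026      0.2026
  Equil         3.812       1.652       6.485       1.474
  solve Keq expr → x = 0.06752; check Q = 271.1

x = 0.06752 M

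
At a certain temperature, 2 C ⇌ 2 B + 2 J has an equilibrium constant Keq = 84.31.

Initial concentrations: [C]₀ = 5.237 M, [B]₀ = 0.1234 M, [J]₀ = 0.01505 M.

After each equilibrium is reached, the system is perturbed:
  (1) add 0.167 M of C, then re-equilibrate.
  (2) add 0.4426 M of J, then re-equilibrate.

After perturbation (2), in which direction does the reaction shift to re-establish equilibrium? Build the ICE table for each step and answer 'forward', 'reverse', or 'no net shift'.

Q₀ = 1.2576e-07 vs Keq = 84.31 ⇒ Q<K, forward
Step 1:
                  C         B         J
  Initial     5.237    0.1234   0.01505
  Change     -3.695     3.695     3.695
  Equil       1.542     3.818      3.71
  solve Keq expr → x = 1.847; check Q = 84.31
Then add 0.167 M of C.
Step 2:
                  C         B         J
  Initial     1.709     3.818      3.71
  Change   -0.09127   0.09127   0.09127
  Equil       1.618     3.909     3.801
  solve Keq expr → x = 0.04563; check Q = 84.31
Then add 0.4426 M of J.
Step 3:
                  C         B         J
  Initial     1.618     3.909     4.243
  Change     0.1004   -0.1004   -0.1004
  Equil       1.719     3.809     4.143
  solve Keq expr → x = -0.0502; check Q = 84.31

Direction: reverse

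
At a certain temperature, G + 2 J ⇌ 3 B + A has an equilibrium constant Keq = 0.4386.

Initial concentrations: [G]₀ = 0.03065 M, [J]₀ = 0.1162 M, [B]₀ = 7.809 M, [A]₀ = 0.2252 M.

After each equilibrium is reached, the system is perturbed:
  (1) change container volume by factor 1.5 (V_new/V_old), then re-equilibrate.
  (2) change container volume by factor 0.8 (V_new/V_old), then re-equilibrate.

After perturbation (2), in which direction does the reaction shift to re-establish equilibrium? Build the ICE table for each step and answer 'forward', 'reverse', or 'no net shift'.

Direction: reverse

Q₀ = 2.5913e+05 vs Keq = 0.4386 ⇒ Q>K, reverse
Step 1:
                    G           J           B           A
  Initial     0.03065      0.1162       7.809      0.2252
  Change       0.2251      0.4502     -0.6753     -0.2251
  Equil        0.2558      0.5664       7.134  9.9127e-05
  solve Keq expr → x = -0.2251; check Q = 0.4386
Then change container volume by factor 1.5 (V_new/V_old).
Step 2:
                    G           J           B           A
  Initial      0.1705      0.3776       4.756  6.6085e-05
  Change  -3.2982e-05 -6.5965e-05  9.8947e-05  3.2982e-05
  Equil        0.1705      0.3775       4.756  9.9067e-05
  solve Keq expr → x = 3.2982e-05; check Q = 0.4386
Then change container volume by factor 0.8 (V_new/V_old).
Step 3:
                    G           J           B           A
  Initial      0.2131      0.4719       5.945  1.2383e-04
  Change   2.4731e-05  4.9461e-05 -7.4192e-05 -2.4731e-05
  Equil        0.2131       0.472       5.945  9.9103e-05
  solve Keq expr → x = -2.4731e-05; check Q = 0.4386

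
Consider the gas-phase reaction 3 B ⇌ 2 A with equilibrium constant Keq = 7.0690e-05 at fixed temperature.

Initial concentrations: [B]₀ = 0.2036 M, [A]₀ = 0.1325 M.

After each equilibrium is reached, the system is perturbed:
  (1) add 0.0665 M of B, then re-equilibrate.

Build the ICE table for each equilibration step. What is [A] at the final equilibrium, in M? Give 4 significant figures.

Q₀ = 2.08 vs Keq = 7.0690e-05 ⇒ Q>K, reverse
Step 1:
                   B          A
  I           0.2036     0.1325
  C           0.1956    -0.1304
  E           0.3992    0.00212
  solve Keq expr → x = -0.06519; check Q = 7.0690e-05
Then add 0.0665 M of B.
Step 2:
                   B          A
  I           0.4657    0.00212
  C       -8.1651e-04 5.4434e-04
  E           0.4649   0.002665
  solve Keq expr → x = 2.7217e-04; check Q = 7.0690e-05

[A]_eq = 0.002665 M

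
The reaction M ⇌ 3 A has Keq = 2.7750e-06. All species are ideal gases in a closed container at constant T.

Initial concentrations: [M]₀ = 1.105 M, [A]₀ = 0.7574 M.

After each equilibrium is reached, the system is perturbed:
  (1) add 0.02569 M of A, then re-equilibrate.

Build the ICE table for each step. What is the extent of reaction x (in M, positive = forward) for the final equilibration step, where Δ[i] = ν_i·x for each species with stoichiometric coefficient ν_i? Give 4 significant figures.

x = -0.008552 M

Q₀ = 0.3932 vs Keq = 2.7750e-06 ⇒ Q>K, reverse
Step 1:
                    M           A
  init          1.105      0.7574
  Δ            0.2473     -0.7419
  eq            1.352     0.01554
  solve Keq expr → x = -0.2473; check Q = 2.7750e-06
Then add 0.02569 M of A.
Step 2:
                    M           A
  init          1.352     0.04123
  Δ          0.008552    -0.02566
  eq            1.361     0.01557
  solve Keq expr → x = -0.008552; check Q = 2.7750e-06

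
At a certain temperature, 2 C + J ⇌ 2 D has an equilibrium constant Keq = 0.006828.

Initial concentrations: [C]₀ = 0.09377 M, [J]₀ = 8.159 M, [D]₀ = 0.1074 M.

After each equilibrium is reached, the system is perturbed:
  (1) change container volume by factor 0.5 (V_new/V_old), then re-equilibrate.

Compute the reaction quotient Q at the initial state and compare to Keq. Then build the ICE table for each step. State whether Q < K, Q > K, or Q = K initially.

Q₀ = 0.1608 vs Keq = 0.006828 ⇒ Q>K, reverse
Step 1:
                   C          J          D
  init       0.09377      8.159     0.1074
  Δ          0.06892    0.03446   -0.06892
  eq          0.1627      8.193    0.03848
  solve Keq expr → x = -0.03446; check Q = 0.006828
Then change container volume by factor 0.5 (V_new/V_old).
Step 2:
                   C          J          D
  init        0.3254      16.39    0.07696
  Δ         -0.02386   -0.01193    0.02386
  eq          0.3015      16.37     0.1008
  solve Keq expr → x = 0.01193; check Q = 0.006828

Q₀ = 0.1608; Q > K (proceeds reverse)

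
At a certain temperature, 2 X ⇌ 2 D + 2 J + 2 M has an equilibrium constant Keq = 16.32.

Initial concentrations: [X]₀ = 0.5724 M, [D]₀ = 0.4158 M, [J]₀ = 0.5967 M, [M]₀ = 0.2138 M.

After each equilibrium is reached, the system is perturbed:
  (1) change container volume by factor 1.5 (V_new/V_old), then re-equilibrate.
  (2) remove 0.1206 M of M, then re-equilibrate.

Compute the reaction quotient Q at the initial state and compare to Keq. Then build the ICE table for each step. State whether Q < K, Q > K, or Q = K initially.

Q₀ = 0.008588 vs Keq = 16.32 ⇒ Q<K, forward
Step 1:
                    X           D           J           M
  I            0.5724      0.4158      0.5967      0.2138
  C           -0.4326      0.4326      0.4326      0.4326
  E            0.1398      0.8484       1.029      0.6464
  solve Keq expr → x = 0.2163; check Q = 16.32
Then change container volume by factor 1.5 (V_new/V_old).
Step 2:
                    X           D           J           M
  I           0.09317      0.5656      0.6862       0.431
  C           -0.0415      0.0415      0.0415      0.0415
  E           0.05167      0.6071      0.7277      0.4725
  solve Keq expr → x = 0.02075; check Q = 16.32
Then remove 0.1206 M of M.
Step 3:
                    X           D           J           M
  I           0.05167      0.6071      0.7277      0.3519
  C          -0.01072     0.01072     0.01072     0.01072
  E           0.04095      0.6179      0.7385      0.3626
  solve Keq expr → x = 0.005361; check Q = 16.32

Q₀ = 0.008588; Q < K (proceeds forward)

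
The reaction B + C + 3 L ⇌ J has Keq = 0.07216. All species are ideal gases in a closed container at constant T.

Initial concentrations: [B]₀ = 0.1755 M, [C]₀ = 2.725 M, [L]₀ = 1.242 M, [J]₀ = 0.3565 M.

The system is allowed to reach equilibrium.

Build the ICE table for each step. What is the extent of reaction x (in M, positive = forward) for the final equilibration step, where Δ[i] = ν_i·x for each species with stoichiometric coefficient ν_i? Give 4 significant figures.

Q₀ = 0.3891 vs Keq = 0.07216 ⇒ Q>K, reverse
Step 1:
                  B         C         L         J
  init       0.1755     2.725     1.242    0.3565
  Δ          0.1161    0.1161    0.3483   -0.1161
  eq         0.2916     2.841      1.59    0.2404
  solve Keq expr → x = -0.1161; check Q = 0.07216

x = -0.1161 M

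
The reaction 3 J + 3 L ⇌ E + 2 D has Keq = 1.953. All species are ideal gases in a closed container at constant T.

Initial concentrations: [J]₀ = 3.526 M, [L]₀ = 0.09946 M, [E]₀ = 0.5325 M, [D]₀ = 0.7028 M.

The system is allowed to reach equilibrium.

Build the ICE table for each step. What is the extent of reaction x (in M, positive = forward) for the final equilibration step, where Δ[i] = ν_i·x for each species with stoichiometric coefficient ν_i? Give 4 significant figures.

x = -0.01317 M

Q₀ = 6.098 vs Keq = 1.953 ⇒ Q>K, reverse
Step 1:
                   J          L          E          D
  Initial      3.526    0.09946     0.5325     0.7028
  Change     0.03952    0.03952   -0.01317   -0.02635
  Equil        3.566      0.139     0.5193     0.6765
  solve Keq expr → x = -0.01317; check Q = 1.953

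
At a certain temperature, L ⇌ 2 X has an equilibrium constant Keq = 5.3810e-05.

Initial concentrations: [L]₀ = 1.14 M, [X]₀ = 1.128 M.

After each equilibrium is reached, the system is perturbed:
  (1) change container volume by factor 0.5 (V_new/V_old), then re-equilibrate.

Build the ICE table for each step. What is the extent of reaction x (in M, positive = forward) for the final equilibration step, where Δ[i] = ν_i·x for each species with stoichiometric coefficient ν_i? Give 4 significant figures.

x = -0.002798 M

Q₀ = 1.116 vs Keq = 5.3810e-05 ⇒ Q>K, reverse
Step 1:
                  L         X
  init         1.14     1.128
  Δ          0.5592    -1.118
  eq          1.699  0.009562
  solve Keq expr → x = -0.5592; check Q = 5.3810e-05
Then change container volume by factor 0.5 (V_new/V_old).
Step 2:
                  L         X
  init        3.398   0.01912
  Δ        0.002798 -0.005596
  eq          3.401   0.01353
  solve Keq expr → x = -0.002798; check Q = 5.3810e-05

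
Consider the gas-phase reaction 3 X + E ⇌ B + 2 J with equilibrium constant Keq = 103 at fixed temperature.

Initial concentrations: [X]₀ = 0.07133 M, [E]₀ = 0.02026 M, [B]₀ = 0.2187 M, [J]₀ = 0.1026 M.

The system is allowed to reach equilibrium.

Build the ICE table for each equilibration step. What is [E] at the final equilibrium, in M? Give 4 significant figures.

Q₀ = 313.1 vs Keq = 103 ⇒ Q>K, reverse
Step 1:
                    X           E           B           J
  Initial     0.07133     0.02026      0.2187      0.1026
  Change      0.01642    0.005474   -0.005474    -0.01095
  Equil       0.08775     0.02573      0.2132     0.09165
  solve Keq expr → x = -0.005474; check Q = 103

[E]_eq = 0.02573 M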